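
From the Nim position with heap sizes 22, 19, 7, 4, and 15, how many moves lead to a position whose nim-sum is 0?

Compute the nim-sum pairwise:
22 ^ 19 = 5
5 ^ 7 = 2
2 ^ 4 = 6
6 ^ 15 = 9
The overall nim-sum is X = 9. A heap of size p has a winning move iff p XOR X < p (reduce it to p XOR X).
  22: 22 XOR 9 = 31 ≥ 22 — no move.
  19: 19 XOR 9 = 26 ≥ 19 — no move.
  7: 7 XOR 9 = 14 ≥ 7 — no move.
  4: 4 XOR 9 = 13 ≥ 4 — no move.
  15: 15 XOR 9 = 6 < 15 — winning move (to 6).
That gives 1 winning move.

1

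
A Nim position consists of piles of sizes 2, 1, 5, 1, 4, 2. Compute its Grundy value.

1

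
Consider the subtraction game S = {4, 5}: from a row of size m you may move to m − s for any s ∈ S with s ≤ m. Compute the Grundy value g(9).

Build the Grundy sequence with g(k) = mex{g(k−s) : s ∈ {4, 5}, s ≤ k}:
g(0) = mex{} = 0
g(1) = mex{} = 0
g(2) = mex{} = 0
g(3) = mex{} = 0
g(4) = mex{0} = 1
g(5) = mex{0} = 1
g(6) = mex{0} = 1
g(7) = mex{0} = 1
g(8) = mex{0,1} = 2
g(9) = mex{1} = 0
So g(9) = 0.

0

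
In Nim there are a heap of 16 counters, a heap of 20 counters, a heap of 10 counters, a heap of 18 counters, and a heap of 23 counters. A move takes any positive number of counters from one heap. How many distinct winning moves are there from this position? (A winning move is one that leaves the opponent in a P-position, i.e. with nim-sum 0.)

Compute the nim-sum pairwise:
16 ⊕ 20 = 4
4 ⊕ 10 = 14
14 ⊕ 18 = 28
28 ⊕ 23 = 11
The overall nim-sum is X = 11. A heap of size p has a winning move iff p XOR X < p (reduce it to p XOR X).
  16: 16 XOR 11 = 27 ≥ 16 — no move.
  20: 20 XOR 11 = 31 ≥ 20 — no move.
  10: 10 XOR 11 = 1 < 10 — winning move (to 1).
  18: 18 XOR 11 = 25 ≥ 18 — no move.
  23: 23 XOR 11 = 28 ≥ 23 — no move.
That gives 1 winning move.

1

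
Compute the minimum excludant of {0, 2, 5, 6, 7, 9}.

1

0 is in the set but 1 is not, so the mex is 1.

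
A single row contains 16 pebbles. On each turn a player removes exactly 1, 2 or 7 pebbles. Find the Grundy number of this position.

Grundy values for subtraction set {1, 2, 7}:
k:     0  1  2  3  4  5  6  7  8  9 10 11 12 13 14 15 16
g(k):  0  1  2  0  1  2  0  1  2  0  1  2  0  1  2  0  1
So g(16) = 1.

1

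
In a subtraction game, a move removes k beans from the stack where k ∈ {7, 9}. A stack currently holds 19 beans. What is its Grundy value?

0

Build the Grundy sequence with g(k) = mex{g(k−s) : s ∈ {7, 9}, s ≤ k}:
k:     0  1  2  3  4  5  6  7  8  9 10 11 12 13 14 15 16 17 18 19
g(k):  0  0  0  0  0  0  0  1  1  1  1  1  1  1  2  2  0  0  0  0
So g(19) = 0.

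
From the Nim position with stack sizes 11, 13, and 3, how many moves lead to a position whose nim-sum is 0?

1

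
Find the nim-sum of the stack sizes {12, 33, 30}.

51

In binary:
  001100  (12)
  100001  (33)
  011110  (30)
  ------
  110011  (51)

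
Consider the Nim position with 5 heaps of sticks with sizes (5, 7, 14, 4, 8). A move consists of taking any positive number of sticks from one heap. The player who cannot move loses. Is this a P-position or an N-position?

P-position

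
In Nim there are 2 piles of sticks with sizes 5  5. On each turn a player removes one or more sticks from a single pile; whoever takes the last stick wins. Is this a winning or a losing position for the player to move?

Write each in binary and XOR column by column:
  101  (5)
  101  (5)
  ---
  000  (0)
The nim-sum is 0, so this is a P-position: the player to move is in a losing position under optimal play.

Losing position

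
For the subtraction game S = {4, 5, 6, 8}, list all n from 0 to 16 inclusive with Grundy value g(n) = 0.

Compute g(0), g(1), … for moves {4, 5, 6, 8}:
k:     0  1  2  3  4  5  6  7  8  9 10 11 12 13 14 15 16
g(k):  0  0  0  0  1  1  1  1  2  2  2  2  0  0  0  0  1
The P-positions (g = 0) in 0..16 are 0, 1, 2, 3, 12, 13, 14, 15.

0, 1, 2, 3, 12, 13, 14, 15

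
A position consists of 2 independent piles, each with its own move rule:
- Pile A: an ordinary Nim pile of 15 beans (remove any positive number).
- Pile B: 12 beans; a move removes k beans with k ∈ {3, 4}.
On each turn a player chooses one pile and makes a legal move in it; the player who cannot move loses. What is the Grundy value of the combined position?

Pile A is a plain Nim pile of size 15, so its Grundy value is 15.
Grundy values for pile B (subtraction set {3, 4}):
k:     0  1  2  3  4  5  6  7  8  9 10 11 12
g(k):  0  0  0  1  1  1  2  0  0  0  1  1  1
So g(12) = 1.
By the Sprague-Grundy theorem, the Grundy value of a sum of independent games is the XOR of the component values.
Combined value = 15 XOR 1 = 14.

14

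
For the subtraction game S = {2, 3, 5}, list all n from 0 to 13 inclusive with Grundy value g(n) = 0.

0, 1, 7, 8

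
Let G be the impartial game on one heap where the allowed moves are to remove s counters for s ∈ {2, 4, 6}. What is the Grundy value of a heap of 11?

Build the Grundy sequence with g(k) = mex{g(k−s) : s ∈ {2, 4, 6}, s ≤ k}:
k:     0  1  2  3  4  5  6  7  8  9 10 11
g(k):  0  0  1  1  2  2  3  3  0  0  1  1
So g(11) = 1.

1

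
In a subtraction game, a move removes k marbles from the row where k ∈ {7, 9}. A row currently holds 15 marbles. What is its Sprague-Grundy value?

2

Compute g(0), g(1), … for moves {7, 9}:
k:     0  1  2  3  4  5  6  7  8  9 10 11 12 13 14 15
g(k):  0  0  0  0  0  0  0  1  1  1  1  1  1  1  2  2
So g(15) = 2.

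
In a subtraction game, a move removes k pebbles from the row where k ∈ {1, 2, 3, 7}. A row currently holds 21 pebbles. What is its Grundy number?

1

Grundy values for subtraction set {1, 2, 3, 7}:
k:     0  1  2  3  4  5  6  7  8  9 10 11 12 13 14 15 16 17 18 19 20 21
g(k):  0  1  2  3  0  1  2  3  0  1  2  3  0  1  2  3  0  1  2  3  0  1
So g(21) = 1.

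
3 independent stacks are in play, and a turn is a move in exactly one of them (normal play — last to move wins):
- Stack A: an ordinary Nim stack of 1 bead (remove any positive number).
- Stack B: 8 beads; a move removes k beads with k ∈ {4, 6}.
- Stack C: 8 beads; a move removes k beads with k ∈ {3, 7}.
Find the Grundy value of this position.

1

Stack A is a plain Nim stack of size 1, so its Grundy value is 1.
For stack B, compute g(0), g(1), … with moves {4, 6}:
k:     0  1  2  3  4  5  6  7  8
g(k):  0  0  0  0  1  1  1  1  2
So g(8) = 2.
Grundy values for stack C (subtraction set {3, 7}):
g(0) = mex{} = 0
g(1) = mex{} = 0
g(2) = mex{} = 0
g(3) = mex{0} = 1
g(4) = mex{0} = 1
g(5) = mex{0} = 1
g(6) = mex{1} = 0
g(7) = mex{0,1} = 2
g(8) = mex{0,1} = 2
So g(8) = 2.
By the Sprague-Grundy theorem, the Grundy value of a sum of independent games is the XOR of the component values.
Combined value = 1 XOR 2 XOR 2 = 1.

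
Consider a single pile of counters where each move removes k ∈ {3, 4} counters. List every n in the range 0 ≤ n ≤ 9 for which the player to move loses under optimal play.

0, 1, 2, 7, 8, 9

Grundy values for subtraction set {3, 4}:
g(0) = mex{} = 0
g(1) = mex{} = 0
g(2) = mex{} = 0
g(3) = mex{0} = 1
g(4) = mex{0} = 1
g(5) = mex{0} = 1
g(6) = mex{0,1} = 2
g(7) = mex{1} = 0
g(8) = mex{1} = 0
g(9) = mex{1,2} = 0
The P-positions (g = 0) in 0..9 are 0, 1, 2, 7, 8, 9.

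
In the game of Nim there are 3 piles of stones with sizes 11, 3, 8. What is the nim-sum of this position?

0

Compute the nim-sum pairwise:
11 ^ 3 = 8
8 ^ 8 = 0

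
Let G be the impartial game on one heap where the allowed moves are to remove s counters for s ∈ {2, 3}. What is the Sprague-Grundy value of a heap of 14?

2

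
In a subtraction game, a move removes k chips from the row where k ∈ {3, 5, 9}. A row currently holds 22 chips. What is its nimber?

0

Grundy values for subtraction set {3, 5, 9}:
k:     0  1  2  3  4  5  6  7  8  9 10 11 12 13 14 15 16 17 18 19 20 21 22
g(k):  0  0  0  1  1  1  2  2  0  3  3  1  0  2  0  1  0  1  0  1  0  1  0
So g(22) = 0.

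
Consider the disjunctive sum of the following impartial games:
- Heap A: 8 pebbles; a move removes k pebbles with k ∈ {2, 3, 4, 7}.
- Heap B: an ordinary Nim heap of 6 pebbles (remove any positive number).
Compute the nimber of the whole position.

For heap A, compute g(0), g(1), … with moves {2, 3, 4, 7}:
g(0) = mex{} = 0
g(1) = mex{} = 0
g(2) = mex{0} = 1
g(3) = mex{0} = 1
g(4) = mex{0,1} = 2
g(5) = mex{0,1} = 2
g(6) = mex{1,2} = 0
g(7) = mex{0,1,2} = 3
g(8) = mex{0,2} = 1
So g(8) = 1.
Heap B is a plain Nim heap of size 6, so its Grundy value is 6.
The value of a disjunctive sum is the nim-sum of the parts.
Combined value = 1 ⊕ 6 = 7.

7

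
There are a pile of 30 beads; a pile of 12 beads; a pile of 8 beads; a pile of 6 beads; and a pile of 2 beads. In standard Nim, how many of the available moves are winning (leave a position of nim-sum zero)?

1

Compute the nim-sum pairwise:
30 ⊕ 12 = 18
18 ⊕ 8 = 26
26 ⊕ 6 = 28
28 ⊕ 2 = 30
The overall nim-sum is X = 30. A pile of size p has a winning move iff p XOR X < p (reduce it to p XOR X).
  30: 30 XOR 30 = 0 < 30 — winning move (to 0).
  12: 12 XOR 30 = 18 ≥ 12 — no move.
  8: 8 XOR 30 = 22 ≥ 8 — no move.
  6: 6 XOR 30 = 24 ≥ 6 — no move.
  2: 2 XOR 30 = 28 ≥ 2 — no move.
That gives 1 winning move.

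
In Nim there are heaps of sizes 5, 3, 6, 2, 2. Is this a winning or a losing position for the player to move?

Losing position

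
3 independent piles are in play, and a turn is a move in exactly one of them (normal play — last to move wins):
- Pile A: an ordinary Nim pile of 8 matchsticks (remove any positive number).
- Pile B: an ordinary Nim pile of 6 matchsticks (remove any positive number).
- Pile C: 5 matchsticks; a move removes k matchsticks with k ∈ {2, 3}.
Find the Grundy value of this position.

14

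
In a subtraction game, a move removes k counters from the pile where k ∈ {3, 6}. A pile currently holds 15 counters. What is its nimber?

Grundy values for subtraction set {3, 6}:
k:     0  1  2  3  4  5  6  7  8  9 10 11 12 13 14 15
g(k):  0  0  0  1  1  1  2  2  2  0  0  0  1  1  1  2
So g(15) = 2.

2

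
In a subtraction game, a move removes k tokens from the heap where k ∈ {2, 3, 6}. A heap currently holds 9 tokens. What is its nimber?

0

Grundy values for subtraction set {2, 3, 6}:
k:     0  1  2  3  4  5  6  7  8  9
g(k):  0  0  1  1  2  0  3  1  2  0
So g(9) = 0.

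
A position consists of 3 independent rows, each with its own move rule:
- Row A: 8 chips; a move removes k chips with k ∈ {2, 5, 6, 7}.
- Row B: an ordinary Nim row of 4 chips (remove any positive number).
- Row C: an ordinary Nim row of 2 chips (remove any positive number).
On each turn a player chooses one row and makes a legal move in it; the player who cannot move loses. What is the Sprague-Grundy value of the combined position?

For row A, compute g(0), g(1), … with moves {2, 5, 6, 7}:
g(0) = mex{} = 0
g(1) = mex{} = 0
g(2) = mex{0} = 1
g(3) = mex{0} = 1
g(4) = mex{1} = 0
g(5) = mex{0,1} = 2
g(6) = mex{0} = 1
g(7) = mex{0,1,2} = 3
g(8) = mex{0,1} = 2
So g(8) = 2.
Row B is a plain Nim row of size 4, so its Grundy value is 4.
Row C is a plain Nim row of size 2, so its Grundy value is 2.
The value of a disjunctive sum is the nim-sum of the parts.
Combined value = 2 ⊕ 4 ⊕ 2 = 4.

4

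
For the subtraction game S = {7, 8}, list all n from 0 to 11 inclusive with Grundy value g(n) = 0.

0, 1, 2, 3, 4, 5, 6

Compute g(0), g(1), … for moves {7, 8}:
g(0) = mex{} = 0
g(1) = mex{} = 0
g(2) = mex{} = 0
g(3) = mex{} = 0
g(4) = mex{} = 0
g(5) = mex{} = 0
g(6) = mex{} = 0
g(7) = mex{0} = 1
g(8) = mex{0} = 1
g(9) = mex{0} = 1
g(10) = mex{0} = 1
g(11) = mex{0} = 1
The P-positions (g = 0) in 0..11 are 0, 1, 2, 3, 4, 5, 6.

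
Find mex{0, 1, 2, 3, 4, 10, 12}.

5

The values 0, 1, 2, 3, 4 are all present; 5 is the first non-negative integer missing from the set.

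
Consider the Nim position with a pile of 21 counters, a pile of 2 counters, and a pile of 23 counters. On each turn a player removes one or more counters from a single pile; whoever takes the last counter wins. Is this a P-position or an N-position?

Compute the nim-sum pairwise:
21 ⊕ 2 = 23
23 ⊕ 23 = 0
The nim-sum is 0, so this is a P-position: the player to move is in a losing position under optimal play.

P-position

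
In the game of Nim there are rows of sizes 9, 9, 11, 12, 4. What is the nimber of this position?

Bitwise XOR of the heap sizes:
  1001  (9)
  1001  (9)
  1011  (11)
  1100  (12)
  0100  (4)
  ----
  0011  (3)

3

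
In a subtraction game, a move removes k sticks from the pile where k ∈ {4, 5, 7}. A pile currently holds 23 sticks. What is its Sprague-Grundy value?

0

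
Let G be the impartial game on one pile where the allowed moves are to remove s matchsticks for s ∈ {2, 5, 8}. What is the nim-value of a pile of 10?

Build the Grundy sequence with g(k) = mex{g(k−s) : s ∈ {2, 5, 8}, s ≤ k}:
k:     0  1  2  3  4  5  6  7  8  9 10
g(k):  0  0  1  1  0  2  1  0  2  1  0
So g(10) = 0.

0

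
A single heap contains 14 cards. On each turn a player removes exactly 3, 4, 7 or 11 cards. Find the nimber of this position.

Build the Grundy sequence with g(k) = mex{g(k−s) : s ∈ {3, 4, 7, 11}, s ≤ k}:
g(0) = mex{} = 0
g(1) = mex{} = 0
g(2) = mex{} = 0
g(3) = mex{0} = 1
g(4) = mex{0} = 1
g(5) = mex{0} = 1
g(6) = mex{0,1} = 2
g(7) = mex{0,1} = 2
g(8) = mex{0,1} = 2
g(9) = mex{0,1,2} = 3
g(10) = mex{1,2} = 0
g(11) = mex{0,1,2} = 3
g(12) = mex{0,1,2,3} = 4
g(13) = mex{0,2,3} = 1
g(14) = mex{0,1,2,3} = 4
So g(14) = 4.

4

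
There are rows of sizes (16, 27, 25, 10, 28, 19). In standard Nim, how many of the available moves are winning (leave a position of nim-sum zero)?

Compute the nim-sum pairwise:
16 XOR 27 = 11
11 XOR 25 = 18
18 XOR 10 = 24
24 XOR 28 = 4
4 XOR 19 = 23
The overall nim-sum is X = 23. A row of size p has a winning move iff p XOR X < p (reduce it to p XOR X).
  16: 16 XOR 23 = 7 < 16 — winning move (to 7).
  27: 27 XOR 23 = 12 < 27 — winning move (to 12).
  25: 25 XOR 23 = 14 < 25 — winning move (to 14).
  10: 10 XOR 23 = 29 ≥ 10 — no move.
  28: 28 XOR 23 = 11 < 28 — winning move (to 11).
  19: 19 XOR 23 = 4 < 19 — winning move (to 4).
That gives 5 winning moves.

5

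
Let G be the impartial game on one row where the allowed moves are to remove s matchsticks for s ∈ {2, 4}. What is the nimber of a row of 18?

0

Compute g(0), g(1), … for moves {2, 4}:
k:     0  1  2  3  4  5  6  7  8  9 10 11 12 13 14 15 16 17 18
g(k):  0  0  1  1  2  2  0  0  1  1  2  2  0  0  1  1  2  2  0
So g(18) = 0.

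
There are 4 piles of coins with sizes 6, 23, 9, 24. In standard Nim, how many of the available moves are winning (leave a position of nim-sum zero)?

0

Compute the nim-sum pairwise:
6 ⊕ 23 = 17
17 ⊕ 9 = 24
24 ⊕ 24 = 0
The nim-sum is already 0, so every move leaves a nonzero nim-sum — there are no winning moves.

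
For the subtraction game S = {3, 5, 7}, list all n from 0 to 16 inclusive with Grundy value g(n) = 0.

Build the Grundy sequence with g(k) = mex{g(k−s) : s ∈ {3, 5, 7}, s ≤ k}:
k:     0  1  2  3  4  5  6  7  8  9 10 11 12 13 14 15 16
g(k):  0  0  0  1  1  1  2  2  2  3  0  0  0  1  1  1  2
The P-positions (g = 0) in 0..16 are 0, 1, 2, 10, 11, 12.

0, 1, 2, 10, 11, 12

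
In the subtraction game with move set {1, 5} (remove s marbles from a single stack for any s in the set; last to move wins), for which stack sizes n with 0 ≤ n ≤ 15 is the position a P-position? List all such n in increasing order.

Build the Grundy sequence with g(k) = mex{g(k−s) : s ∈ {1, 5}, s ≤ k}:
k:     0  1  2  3  4  5  6  7  8  9 10 11 12 13 14 15
g(k):  0  1  0  1  0  1  0  1  0  1  0  1  0  1  0  1
The P-positions (g = 0) in 0..15 are 0, 2, 4, 6, 8, 10, 12, 14.

0, 2, 4, 6, 8, 10, 12, 14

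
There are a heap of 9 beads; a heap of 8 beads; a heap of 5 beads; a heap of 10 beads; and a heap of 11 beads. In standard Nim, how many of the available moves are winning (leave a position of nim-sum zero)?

1

Nim-sum: 9 XOR 8 XOR 5 XOR 10 XOR 11 = 5.
The overall nim-sum is X = 5. A heap of size p has a winning move iff p XOR X < p (reduce it to p XOR X).
  9: 9 XOR 5 = 12 ≥ 9 — no move.
  8: 8 XOR 5 = 13 ≥ 8 — no move.
  5: 5 XOR 5 = 0 < 5 — winning move (to 0).
  10: 10 XOR 5 = 15 ≥ 10 — no move.
  11: 11 XOR 5 = 14 ≥ 11 — no move.
That gives 1 winning move.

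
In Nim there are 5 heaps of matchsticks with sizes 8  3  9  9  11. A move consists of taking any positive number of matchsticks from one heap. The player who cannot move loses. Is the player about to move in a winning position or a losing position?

Nim-sum: 8 ⊕ 3 ⊕ 9 ⊕ 9 ⊕ 11 = 0.
The nim-sum is 0, so this is a P-position: the player to move is in a losing position under optimal play.

Losing position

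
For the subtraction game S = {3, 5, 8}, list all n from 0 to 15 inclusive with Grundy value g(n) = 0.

Grundy values for subtraction set {3, 5, 8}:
k:     0  1  2  3  4  5  6  7  8  9 10 11 12 13 14 15
g(k):  0  0  0  1  1  1  2  2  2  3  3  0  0  0  1  1
The P-positions (g = 0) in 0..15 are 0, 1, 2, 11, 12, 13.

0, 1, 2, 11, 12, 13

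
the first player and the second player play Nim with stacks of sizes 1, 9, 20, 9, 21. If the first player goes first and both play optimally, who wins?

the second player wins

Nim-sum: 1 XOR 9 XOR 20 XOR 9 XOR 21 = 0.
The nim-sum is 0, so this is a P-position: the player to move is in a losing position under optimal play; the first player is about to move from it and so loses — the second player wins.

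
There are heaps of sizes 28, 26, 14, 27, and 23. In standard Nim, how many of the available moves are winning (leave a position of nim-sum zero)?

3

Compute the nim-sum pairwise:
28 ^ 26 = 6
6 ^ 14 = 8
8 ^ 27 = 19
19 ^ 23 = 4
The overall nim-sum is X = 4. A heap of size p has a winning move iff p XOR X < p (reduce it to p XOR X).
  28: 28 XOR 4 = 24 < 28 — winning move (to 24).
  26: 26 XOR 4 = 30 ≥ 26 — no move.
  14: 14 XOR 4 = 10 < 14 — winning move (to 10).
  27: 27 XOR 4 = 31 ≥ 27 — no move.
  23: 23 XOR 4 = 19 < 23 — winning move (to 19).
That gives 3 winning moves.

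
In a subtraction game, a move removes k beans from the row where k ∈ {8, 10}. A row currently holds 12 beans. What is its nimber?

1

Build the Grundy sequence with g(k) = mex{g(k−s) : s ∈ {8, 10}, s ≤ k}:
k:     0  1  2  3  4  5  6  7  8  9 10 11 12
g(k):  0  0  0  0  0  0  0  0  1  1  1  1  1
So g(12) = 1.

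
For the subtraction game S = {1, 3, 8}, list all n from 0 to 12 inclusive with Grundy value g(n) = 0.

Compute g(0), g(1), … for moves {1, 3, 8}:
k:     0  1  2  3  4  5  6  7  8  9 10 11 12
g(k):  0  1  0  1  0  1  0  1  2  3  2  0  1
The P-positions (g = 0) in 0..12 are 0, 2, 4, 6, 11.

0, 2, 4, 6, 11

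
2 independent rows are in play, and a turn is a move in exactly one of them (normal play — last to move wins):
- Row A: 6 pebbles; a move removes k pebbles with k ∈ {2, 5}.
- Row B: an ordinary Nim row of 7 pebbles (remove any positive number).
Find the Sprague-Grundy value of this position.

6

Grundy values for row A (subtraction set {2, 5}):
k:     0  1  2  3  4  5  6
g(k):  0  0  1  1  0  2  1
So g(6) = 1.
Row B is a plain Nim row of size 7, so its Grundy value is 7.
The value of a disjunctive sum is the nim-sum of the parts.
Combined value = 1 ⊕ 7 = 6.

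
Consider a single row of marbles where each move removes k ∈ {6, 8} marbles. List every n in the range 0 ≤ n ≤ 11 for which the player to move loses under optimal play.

Build the Grundy sequence with g(k) = mex{g(k−s) : s ∈ {6, 8}, s ≤ k}:
g(0) = mex{} = 0
g(1) = mex{} = 0
g(2) = mex{} = 0
g(3) = mex{} = 0
g(4) = mex{} = 0
g(5) = mex{} = 0
g(6) = mex{0} = 1
g(7) = mex{0} = 1
g(8) = mex{0} = 1
g(9) = mex{0} = 1
g(10) = mex{0} = 1
g(11) = mex{0} = 1
The P-positions (g = 0) in 0..11 are 0, 1, 2, 3, 4, 5.

0, 1, 2, 3, 4, 5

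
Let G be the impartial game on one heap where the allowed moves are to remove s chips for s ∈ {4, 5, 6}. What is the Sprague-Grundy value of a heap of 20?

Compute g(0), g(1), … for moves {4, 5, 6}:
k:     0  1  2  3  4  5  6  7  8  9 10 11 12 13 14 15 16 17 18 19 20
g(k):  0  0  0  0  1  1  1  1  2  2  0  0  0  0  1  1  1  1  2  2  0
So g(20) = 0.

0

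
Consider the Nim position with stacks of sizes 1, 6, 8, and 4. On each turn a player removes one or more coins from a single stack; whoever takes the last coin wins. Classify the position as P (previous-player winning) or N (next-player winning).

Compute the nim-sum pairwise:
1 ⊕ 6 = 7
7 ⊕ 8 = 15
15 ⊕ 4 = 11
The nim-sum is 11 ≠ 0, so this is an N-position: the player to move can win.

N-position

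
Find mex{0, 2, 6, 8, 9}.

1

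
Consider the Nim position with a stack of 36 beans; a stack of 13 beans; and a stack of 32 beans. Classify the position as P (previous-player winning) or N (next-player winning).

N-position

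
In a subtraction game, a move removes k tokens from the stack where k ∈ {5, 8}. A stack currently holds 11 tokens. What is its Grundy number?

2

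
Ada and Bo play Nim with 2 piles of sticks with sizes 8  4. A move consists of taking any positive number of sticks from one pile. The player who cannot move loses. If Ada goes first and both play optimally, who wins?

Ada wins

Nim-sum: 8 ⊕ 4 = 12.
The nim-sum is 12 ≠ 0, so this is an N-position: the player to move can win; Ada has a winning move.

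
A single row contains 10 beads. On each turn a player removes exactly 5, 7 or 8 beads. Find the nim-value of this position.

2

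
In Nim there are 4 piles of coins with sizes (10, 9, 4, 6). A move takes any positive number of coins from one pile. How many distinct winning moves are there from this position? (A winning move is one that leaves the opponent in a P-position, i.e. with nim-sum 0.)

Nim-sum: 10 ⊕ 9 ⊕ 4 ⊕ 6 = 1.
The overall nim-sum is X = 1. A pile of size p has a winning move iff p XOR X < p (reduce it to p XOR X).
  10: 10 XOR 1 = 11 ≥ 10 — no move.
  9: 9 XOR 1 = 8 < 9 — winning move (to 8).
  4: 4 XOR 1 = 5 ≥ 4 — no move.
  6: 6 XOR 1 = 7 ≥ 6 — no move.
That gives 1 winning move.

1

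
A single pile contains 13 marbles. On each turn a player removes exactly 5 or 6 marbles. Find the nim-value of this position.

Compute g(0), g(1), … for moves {5, 6}:
k:     0  1  2  3  4  5  6  7  8  9 10 11 12 13
g(k):  0  0  0  0  0  1  1  1  1  1  2  0  0  0
So g(13) = 0.

0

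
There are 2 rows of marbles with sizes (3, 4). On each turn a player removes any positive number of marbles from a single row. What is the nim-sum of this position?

Nim-sum: 3 XOR 4 = 7.

7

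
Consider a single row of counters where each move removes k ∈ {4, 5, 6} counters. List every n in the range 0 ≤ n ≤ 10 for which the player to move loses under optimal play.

0, 1, 2, 3, 10

Build the Grundy sequence with g(k) = mex{g(k−s) : s ∈ {4, 5, 6}, s ≤ k}:
g(0) = mex{} = 0
g(1) = mex{} = 0
g(2) = mex{} = 0
g(3) = mex{} = 0
g(4) = mex{0} = 1
g(5) = mex{0} = 1
g(6) = mex{0} = 1
g(7) = mex{0} = 1
g(8) = mex{0,1} = 2
g(9) = mex{0,1} = 2
g(10) = mex{1} = 0
The P-positions (g = 0) in 0..10 are 0, 1, 2, 3, 10.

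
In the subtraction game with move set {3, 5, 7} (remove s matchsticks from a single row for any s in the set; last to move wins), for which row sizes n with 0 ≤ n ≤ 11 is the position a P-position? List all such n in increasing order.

Build the Grundy sequence with g(k) = mex{g(k−s) : s ∈ {3, 5, 7}, s ≤ k}:
k:     0  1  2  3  4  5  6  7  8  9 10 11
g(k):  0  0  0  1  1  1  2  2  2  3  0  0
The P-positions (g = 0) in 0..11 are 0, 1, 2, 10, 11.

0, 1, 2, 10, 11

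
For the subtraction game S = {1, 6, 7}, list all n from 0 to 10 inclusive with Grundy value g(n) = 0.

0, 2, 4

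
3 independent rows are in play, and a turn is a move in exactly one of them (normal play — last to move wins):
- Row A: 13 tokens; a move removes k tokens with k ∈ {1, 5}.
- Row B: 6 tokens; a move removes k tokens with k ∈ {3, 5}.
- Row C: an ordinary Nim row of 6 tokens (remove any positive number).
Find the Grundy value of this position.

Grundy values for row A (subtraction set {1, 5}):
k:     0  1  2  3  4  5  6  7  8  9 10 11 12 13
g(k):  0  1  0  1  0  1  0  1  0  1  0  1  0  1
So g(13) = 1.
Grundy values for row B (subtraction set {3, 5}):
k:     0  1  2  3  4  5  6
g(k):  0  0  0  1  1  1  2
So g(6) = 2.
Row C is a plain Nim row of size 6, so its Grundy value is 6.
By the Sprague-Grundy theorem, the Grundy value of a sum of independent games is the XOR of the component values.
Combined value = 1 XOR 2 XOR 6 = 5.

5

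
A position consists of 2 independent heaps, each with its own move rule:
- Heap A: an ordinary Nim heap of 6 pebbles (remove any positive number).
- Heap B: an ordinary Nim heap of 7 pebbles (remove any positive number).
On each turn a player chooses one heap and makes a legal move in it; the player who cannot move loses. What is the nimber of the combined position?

Heap A is a plain Nim heap of size 6, so its Grundy value is 6.
Heap B is a plain Nim heap of size 7, so its Grundy value is 7.
The value of a disjunctive sum is the nim-sum of the parts.
Combined value = 6 XOR 7 = 1.

1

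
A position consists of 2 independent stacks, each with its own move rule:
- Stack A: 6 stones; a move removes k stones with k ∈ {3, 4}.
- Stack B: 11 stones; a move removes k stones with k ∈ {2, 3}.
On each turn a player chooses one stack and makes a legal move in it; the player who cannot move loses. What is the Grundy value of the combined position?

Grundy values for stack A (subtraction set {3, 4}):
g(0) = mex{} = 0
g(1) = mex{} = 0
g(2) = mex{} = 0
g(3) = mex{0} = 1
g(4) = mex{0} = 1
g(5) = mex{0} = 1
g(6) = mex{0,1} = 2
So g(6) = 2.
Build the Grundy sequence for stack B with g(k) = mex{g(k−s) : s ∈ {2, 3}, s ≤ k}:
g(0) = mex{} = 0
g(1) = mex{} = 0
g(2) = mex{0} = 1
g(3) = mex{0} = 1
g(4) = mex{0,1} = 2
g(5) = mex{1} = 0
g(6) = mex{1,2} = 0
g(7) = mex{0,2} = 1
g(8) = mex{0} = 1
g(9) = mex{0,1} = 2
g(10) = mex{1} = 0
g(11) = mex{1,2} = 0
So g(11) = 0.
The value of a disjunctive sum is the nim-sum of the parts.
Combined value = 2 XOR 0 = 2.

2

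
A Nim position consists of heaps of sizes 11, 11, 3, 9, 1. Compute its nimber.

11

Bitwise XOR of the heap sizes:
  1011  (11)
  1011  (11)
  0011  (3)
  1001  (9)
  0001  (1)
  ----
  1011  (11)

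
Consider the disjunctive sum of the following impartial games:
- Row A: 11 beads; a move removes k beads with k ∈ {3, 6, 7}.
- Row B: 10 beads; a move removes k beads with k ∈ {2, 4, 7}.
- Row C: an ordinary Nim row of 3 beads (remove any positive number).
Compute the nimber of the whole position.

1

Build the Grundy sequence for row A with g(k) = mex{g(k−s) : s ∈ {3, 6, 7}, s ≤ k}:
k:     0  1  2  3  4  5  6  7  8  9 10 11
g(k):  0  0  0  1  1  1  2  2  2  3  0  0
So g(11) = 0.
Grundy values for row B (subtraction set {2, 4, 7}):
g(0) = mex{} = 0
g(1) = mex{} = 0
g(2) = mex{0} = 1
g(3) = mex{0} = 1
g(4) = mex{0,1} = 2
g(5) = mex{0,1} = 2
g(6) = mex{1,2} = 0
g(7) = mex{0,1,2} = 3
g(8) = mex{0,2} = 1
g(9) = mex{1,2,3} = 0
g(10) = mex{0,1} = 2
So g(10) = 2.
Row C is a plain Nim row of size 3, so its Grundy value is 3.
The value of a disjunctive sum is the nim-sum of the parts.
Combined value = 0 XOR 2 XOR 3 = 1.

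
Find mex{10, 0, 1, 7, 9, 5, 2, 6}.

The values 0, 1, 2 are all present; 3 is the first non-negative integer missing from the set.

3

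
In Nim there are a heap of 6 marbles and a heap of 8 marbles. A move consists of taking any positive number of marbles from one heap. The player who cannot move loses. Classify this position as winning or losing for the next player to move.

Winning position

Compute the nim-sum pairwise:
6 ^ 8 = 14
The nim-sum is 14 ≠ 0, so this is an N-position: the player to move can win.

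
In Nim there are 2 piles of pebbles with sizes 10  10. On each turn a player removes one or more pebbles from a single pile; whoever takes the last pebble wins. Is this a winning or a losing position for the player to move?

Compute the nim-sum pairwise:
10 XOR 10 = 0
The nim-sum is 0, so this is a P-position: the player to move is in a losing position under optimal play.

Losing position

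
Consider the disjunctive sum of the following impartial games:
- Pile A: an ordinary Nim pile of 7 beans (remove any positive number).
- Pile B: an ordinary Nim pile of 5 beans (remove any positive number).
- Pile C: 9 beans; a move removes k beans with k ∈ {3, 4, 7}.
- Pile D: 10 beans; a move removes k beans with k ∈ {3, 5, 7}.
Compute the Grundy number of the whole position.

1

Pile A is a plain Nim pile of size 7, so its Grundy value is 7.
Pile B is a plain Nim pile of size 5, so its Grundy value is 5.
For pile C, compute g(0), g(1), … with moves {3, 4, 7}:
g(0) = mex{} = 0
g(1) = mex{} = 0
g(2) = mex{} = 0
g(3) = mex{0} = 1
g(4) = mex{0} = 1
g(5) = mex{0} = 1
g(6) = mex{0,1} = 2
g(7) = mex{0,1} = 2
g(8) = mex{0,1} = 2
g(9) = mex{0,1,2} = 3
So g(9) = 3.
Build the Grundy sequence for pile D with g(k) = mex{g(k−s) : s ∈ {3, 5, 7}, s ≤ k}:
k:     0  1  2  3  4  5  6  7  8  9 10
g(k):  0  0  0  1  1  1  2  2  2  3  0
So g(10) = 0.
By the Sprague-Grundy theorem, the Grundy value of a sum of independent games is the XOR of the component values.
Combined value = 7 XOR 5 XOR 3 XOR 0 = 1.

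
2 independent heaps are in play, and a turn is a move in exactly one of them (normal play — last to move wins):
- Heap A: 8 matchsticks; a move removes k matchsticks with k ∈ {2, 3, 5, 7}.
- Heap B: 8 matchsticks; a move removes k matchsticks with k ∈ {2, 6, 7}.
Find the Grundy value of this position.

Build the Grundy sequence for heap A with g(k) = mex{g(k−s) : s ∈ {2, 3, 5, 7}, s ≤ k}:
g(0) = mex{} = 0
g(1) = mex{} = 0
g(2) = mex{0} = 1
g(3) = mex{0} = 1
g(4) = mex{0,1} = 2
g(5) = mex{0,1} = 2
g(6) = mex{0,1,2} = 3
g(7) = mex{0,1,2} = 3
g(8) = mex{0,1,2,3} = 4
So g(8) = 4.
For heap B, compute g(0), g(1), … with moves {2, 6, 7}:
g(0) = mex{} = 0
g(1) = mex{} = 0
g(2) = mex{0} = 1
g(3) = mex{0} = 1
g(4) = mex{1} = 0
g(5) = mex{1} = 0
g(6) = mex{0} = 1
g(7) = mex{0} = 1
g(8) = mex{0,1} = 2
So g(8) = 2.
The value of a disjunctive sum is the nim-sum of the parts.
Combined value = 4 XOR 2 = 6.

6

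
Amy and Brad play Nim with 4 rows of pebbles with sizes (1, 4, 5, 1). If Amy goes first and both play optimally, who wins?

Amy wins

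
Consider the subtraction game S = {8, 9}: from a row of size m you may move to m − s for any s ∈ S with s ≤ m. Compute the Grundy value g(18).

Build the Grundy sequence with g(k) = mex{g(k−s) : s ∈ {8, 9}, s ≤ k}:
k:     0  1  2  3  4  5  6  7  8  9 10 11 12 13 14 15 16 17 18
g(k):  0  0  0  0  0  0  0  0  1  1  1  1  1  1  1  1  2  0  0
So g(18) = 0.

0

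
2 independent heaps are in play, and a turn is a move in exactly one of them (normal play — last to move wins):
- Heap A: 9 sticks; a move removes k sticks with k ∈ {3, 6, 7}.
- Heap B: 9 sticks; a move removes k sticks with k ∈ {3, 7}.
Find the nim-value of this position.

2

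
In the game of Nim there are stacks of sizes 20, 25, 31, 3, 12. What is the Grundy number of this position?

Nim-sum: 20 ^ 25 ^ 31 ^ 3 ^ 12 = 29.

29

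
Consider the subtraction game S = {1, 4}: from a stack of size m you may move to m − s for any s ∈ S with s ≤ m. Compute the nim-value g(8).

1

Compute g(0), g(1), … for moves {1, 4}:
g(0) = mex{} = 0
g(1) = mex{0} = 1
g(2) = mex{1} = 0
g(3) = mex{0} = 1
g(4) = mex{0,1} = 2
g(5) = mex{1,2} = 0
g(6) = mex{0} = 1
g(7) = mex{1} = 0
g(8) = mex{0,2} = 1
So g(8) = 1.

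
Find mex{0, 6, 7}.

0 is in the set but 1 is not, so the mex is 1.

1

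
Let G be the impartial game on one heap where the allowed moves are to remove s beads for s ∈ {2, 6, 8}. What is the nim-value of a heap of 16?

Compute g(0), g(1), … for moves {2, 6, 8}:
k:     0  1  2  3  4  5  6  7  8  9 10 11 12 13 14 15 16
g(k):  0  0  1  1  0  0  1  1  2  2  3  3  2  2  0  0  1
So g(16) = 1.

1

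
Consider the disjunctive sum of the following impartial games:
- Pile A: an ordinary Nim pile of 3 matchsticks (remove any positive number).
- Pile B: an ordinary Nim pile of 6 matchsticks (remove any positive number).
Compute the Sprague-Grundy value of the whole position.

5

Pile A is a plain Nim pile of size 3, so its Grundy value is 3.
Pile B is a plain Nim pile of size 6, so its Grundy value is 6.
The value of a disjunctive sum is the nim-sum of the parts.
Combined value = 3 XOR 6 = 5.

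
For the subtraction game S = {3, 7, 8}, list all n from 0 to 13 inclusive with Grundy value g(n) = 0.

Grundy values for subtraction set {3, 7, 8}:
k:     0  1  2  3  4  5  6  7  8  9 10 11 12 13
g(k):  0  0  0  1  1  1  0  2  2  1  3  0  0  2
The P-positions (g = 0) in 0..13 are 0, 1, 2, 6, 11, 12.

0, 1, 2, 6, 11, 12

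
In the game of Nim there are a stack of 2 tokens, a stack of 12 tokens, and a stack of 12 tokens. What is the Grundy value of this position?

Nim-sum: 2 ⊕ 12 ⊕ 12 = 2.

2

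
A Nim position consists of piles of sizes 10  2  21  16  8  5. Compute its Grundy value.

0

Compute the nim-sum pairwise:
10 XOR 2 = 8
8 XOR 21 = 29
29 XOR 16 = 13
13 XOR 8 = 5
5 XOR 5 = 0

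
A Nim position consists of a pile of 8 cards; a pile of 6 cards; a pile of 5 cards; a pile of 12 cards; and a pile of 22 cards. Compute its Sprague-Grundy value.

Bitwise XOR of the heap sizes:
  01000  (8)
  00110  (6)
  00101  (5)
  01100  (12)
  10110  (22)
  -----
  10001  (17)

17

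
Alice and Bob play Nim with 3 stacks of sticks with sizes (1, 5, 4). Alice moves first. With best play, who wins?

Write each in binary and XOR column by column:
  001  (1)
  101  (5)
  100  (4)
  ---
  000  (0)
The nim-sum is 0, so this is a P-position: the player to move is in a losing position under optimal play; Alice is about to move from it and so loses — Bob wins.

Bob wins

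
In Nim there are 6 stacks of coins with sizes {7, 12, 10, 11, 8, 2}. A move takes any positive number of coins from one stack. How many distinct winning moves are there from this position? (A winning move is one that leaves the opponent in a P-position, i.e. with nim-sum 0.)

Compute the nim-sum pairwise:
7 XOR 12 = 11
11 XOR 10 = 1
1 XOR 11 = 10
10 XOR 8 = 2
2 XOR 2 = 0
The nim-sum is already 0, so every move leaves a nonzero nim-sum — there are no winning moves.

0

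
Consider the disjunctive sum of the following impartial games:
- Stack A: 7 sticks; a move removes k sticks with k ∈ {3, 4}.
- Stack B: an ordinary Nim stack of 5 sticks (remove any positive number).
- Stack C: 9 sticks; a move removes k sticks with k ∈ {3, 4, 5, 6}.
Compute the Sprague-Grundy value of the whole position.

For stack A, compute g(0), g(1), … with moves {3, 4}:
k:     0  1  2  3  4  5  6  7
g(k):  0  0  0  1  1  1  2  0
So g(7) = 0.
Stack B is a plain Nim stack of size 5, so its Grundy value is 5.
For stack C, compute g(0), g(1), … with moves {3, 4, 5, 6}:
g(0) = mex{} = 0
g(1) = mex{} = 0
g(2) = mex{} = 0
g(3) = mex{0} = 1
g(4) = mex{0} = 1
g(5) = mex{0} = 1
g(6) = mex{0,1} = 2
g(7) = mex{0,1} = 2
g(8) = mex{0,1} = 2
g(9) = mex{1,2} = 0
So g(9) = 0.
The value of a disjunctive sum is the nim-sum of the parts.
Combined value = 0 ⊕ 5 ⊕ 0 = 5.

5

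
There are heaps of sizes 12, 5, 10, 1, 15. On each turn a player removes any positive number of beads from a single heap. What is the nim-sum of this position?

Bitwise XOR of the heap sizes:
  1100  (12)
  0101  (5)
  1010  (10)
  0001  (1)
  1111  (15)
  ----
  1101  (13)

13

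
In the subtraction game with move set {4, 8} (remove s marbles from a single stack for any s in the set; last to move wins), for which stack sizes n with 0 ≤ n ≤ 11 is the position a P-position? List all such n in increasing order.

0, 1, 2, 3

Compute g(0), g(1), … for moves {4, 8}:
k:     0  1  2  3  4  5  6  7  8  9 10 11
g(k):  0  0  0  0  1  1  1  1  2  2  2  2
The P-positions (g = 0) in 0..11 are 0, 1, 2, 3.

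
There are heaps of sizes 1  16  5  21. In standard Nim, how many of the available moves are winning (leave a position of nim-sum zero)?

3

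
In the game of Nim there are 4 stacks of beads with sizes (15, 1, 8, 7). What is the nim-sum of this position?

1

Bitwise XOR of the heap sizes:
  1111  (15)
  0001  (1)
  1000  (8)
  0111  (7)
  ----
  0001  (1)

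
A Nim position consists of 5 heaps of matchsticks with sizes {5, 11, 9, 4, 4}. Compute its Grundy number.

7

Compute the nim-sum pairwise:
5 XOR 11 = 14
14 XOR 9 = 7
7 XOR 4 = 3
3 XOR 4 = 7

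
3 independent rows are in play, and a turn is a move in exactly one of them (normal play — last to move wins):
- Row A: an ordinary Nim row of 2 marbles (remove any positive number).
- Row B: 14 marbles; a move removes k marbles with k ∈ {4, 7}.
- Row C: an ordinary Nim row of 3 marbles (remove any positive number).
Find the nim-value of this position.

1

Row A is a plain Nim row of size 2, so its Grundy value is 2.
Build the Grundy sequence for row B with g(k) = mex{g(k−s) : s ∈ {4, 7}, s ≤ k}:
k:     0  1  2  3  4  5  6  7  8  9 10 11 12 13 14
g(k):  0  0  0  0  1  1  1  1  2  2  2  0  0  0  0
So g(14) = 0.
Row C is a plain Nim row of size 3, so its Grundy value is 3.
By the Sprague-Grundy theorem, the Grundy value of a sum of independent games is the XOR of the component values.
Combined value = 2 ⊕ 0 ⊕ 3 = 1.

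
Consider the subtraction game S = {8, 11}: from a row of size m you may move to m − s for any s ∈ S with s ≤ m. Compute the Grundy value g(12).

1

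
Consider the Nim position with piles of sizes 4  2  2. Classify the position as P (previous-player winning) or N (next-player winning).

Nim-sum: 4 ^ 2 ^ 2 = 4.
The nim-sum is 4 ≠ 0, so this is an N-position: the player to move can win.

N-position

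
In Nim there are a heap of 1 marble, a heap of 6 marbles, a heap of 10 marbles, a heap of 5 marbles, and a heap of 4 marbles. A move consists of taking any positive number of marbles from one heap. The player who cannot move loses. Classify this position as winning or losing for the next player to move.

Nim-sum: 1 XOR 6 XOR 10 XOR 5 XOR 4 = 12.
The nim-sum is 12 ≠ 0, so this is an N-position: the player to move can win.

Winning position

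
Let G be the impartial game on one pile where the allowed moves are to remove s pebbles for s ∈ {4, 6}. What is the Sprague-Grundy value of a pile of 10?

0

Build the Grundy sequence with g(k) = mex{g(k−s) : s ∈ {4, 6}, s ≤ k}:
k:     0  1  2  3  4  5  6  7  8  9 10
g(k):  0  0  0  0  1  1  1  1  2  2  0
So g(10) = 0.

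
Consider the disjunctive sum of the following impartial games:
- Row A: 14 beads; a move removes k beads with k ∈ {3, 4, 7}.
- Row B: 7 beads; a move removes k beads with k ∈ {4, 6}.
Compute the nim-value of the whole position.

0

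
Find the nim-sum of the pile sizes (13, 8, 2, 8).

15

Nim-sum: 13 ⊕ 8 ⊕ 2 ⊕ 8 = 15.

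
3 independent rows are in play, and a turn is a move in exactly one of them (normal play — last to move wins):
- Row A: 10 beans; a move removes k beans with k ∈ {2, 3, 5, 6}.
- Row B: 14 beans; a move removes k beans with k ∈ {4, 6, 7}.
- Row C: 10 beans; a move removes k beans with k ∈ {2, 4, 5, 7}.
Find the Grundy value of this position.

For row A, compute g(0), g(1), … with moves {2, 3, 5, 6}:
k:     0  1  2  3  4  5  6  7  8  9 10
g(k):  0  0  1  1  2  2  3  3  0  0  1
So g(10) = 1.
For row B, compute g(0), g(1), … with moves {4, 6, 7}:
g(0) = mex{} = 0
g(1) = mex{} = 0
g(2) = mex{} = 0
g(3) = mex{} = 0
g(4) = mex{0} = 1
g(5) = mex{0} = 1
g(6) = mex{0} = 1
g(7) = mex{0} = 1
g(8) = mex{0,1} = 2
g(9) = mex{0,1} = 2
g(10) = mex{0,1} = 2
g(11) = mex{1} = 0
g(12) = mex{1,2} = 0
g(13) = mex{1,2} = 0
g(14) = mex{1,2} = 0
So g(14) = 0.
For row C, compute g(0), g(1), … with moves {2, 4, 5, 7}:
k:     0  1  2  3  4  5  6  7  8  9 10
g(k):  0  0  1  1  2  2  3  3  4  0  0
So g(10) = 0.
By the Sprague-Grundy theorem, the Grundy value of a sum of independent games is the XOR of the component values.
Combined value = 1 XOR 0 XOR 0 = 1.

1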